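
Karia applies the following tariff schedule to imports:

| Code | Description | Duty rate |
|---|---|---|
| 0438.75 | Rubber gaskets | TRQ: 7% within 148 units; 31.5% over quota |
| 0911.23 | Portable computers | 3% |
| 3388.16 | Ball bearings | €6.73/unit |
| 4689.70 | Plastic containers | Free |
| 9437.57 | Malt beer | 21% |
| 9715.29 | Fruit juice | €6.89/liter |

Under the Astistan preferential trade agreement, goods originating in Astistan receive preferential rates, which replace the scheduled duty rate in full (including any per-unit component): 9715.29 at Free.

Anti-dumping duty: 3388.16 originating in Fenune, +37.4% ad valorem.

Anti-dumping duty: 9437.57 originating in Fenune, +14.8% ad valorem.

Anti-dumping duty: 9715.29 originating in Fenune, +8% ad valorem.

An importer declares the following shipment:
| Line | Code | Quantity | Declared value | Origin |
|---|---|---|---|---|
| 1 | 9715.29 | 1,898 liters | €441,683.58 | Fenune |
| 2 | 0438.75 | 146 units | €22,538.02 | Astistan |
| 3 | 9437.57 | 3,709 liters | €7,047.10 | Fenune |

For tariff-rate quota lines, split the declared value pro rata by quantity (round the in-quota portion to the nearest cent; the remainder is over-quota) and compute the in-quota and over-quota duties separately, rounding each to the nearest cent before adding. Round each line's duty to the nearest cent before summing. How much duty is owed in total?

€52,512.43

Line 1 (9715.29, Fenune, 1,898 liters, €441,683.58):
Base rate for 9715.29 is €6.89/liter.
9715.29 has an FTA preferential rate, but origin Fenune is not Astistan; base rate stands.
Additional duty on 9715.29 from Fenune: +8% ad valorem. Applied ad valorem rate = 8%.
Duty = €441,683.58 × 8% + 1,898 × €6.89 = €48,411.91.
Line 2 (0438.75, Astistan, 146 units, €22,538.02):
Code 0438.75 is under a tariff-rate quota (threshold 148 units). Quantity 146 units is within the quota, so the in-quota rate 7% applies to the full value.
Duty = €22,538.02 × 7% = €1,577.66.
Line 3 (9437.57, Fenune, 3,709 liters, €7,047.10):
Base rate for 9437.57 is 21%.
Additional duty on 9437.57 from Fenune: +14.8%. Applied ad valorem rate: 21% + 14.8% = 35.8%.
Duty = €7,047.10 × 35.8% = €2,522.86.
Total = €48,411.91 + €1,577.66 + €2,522.86 = €52,512.43.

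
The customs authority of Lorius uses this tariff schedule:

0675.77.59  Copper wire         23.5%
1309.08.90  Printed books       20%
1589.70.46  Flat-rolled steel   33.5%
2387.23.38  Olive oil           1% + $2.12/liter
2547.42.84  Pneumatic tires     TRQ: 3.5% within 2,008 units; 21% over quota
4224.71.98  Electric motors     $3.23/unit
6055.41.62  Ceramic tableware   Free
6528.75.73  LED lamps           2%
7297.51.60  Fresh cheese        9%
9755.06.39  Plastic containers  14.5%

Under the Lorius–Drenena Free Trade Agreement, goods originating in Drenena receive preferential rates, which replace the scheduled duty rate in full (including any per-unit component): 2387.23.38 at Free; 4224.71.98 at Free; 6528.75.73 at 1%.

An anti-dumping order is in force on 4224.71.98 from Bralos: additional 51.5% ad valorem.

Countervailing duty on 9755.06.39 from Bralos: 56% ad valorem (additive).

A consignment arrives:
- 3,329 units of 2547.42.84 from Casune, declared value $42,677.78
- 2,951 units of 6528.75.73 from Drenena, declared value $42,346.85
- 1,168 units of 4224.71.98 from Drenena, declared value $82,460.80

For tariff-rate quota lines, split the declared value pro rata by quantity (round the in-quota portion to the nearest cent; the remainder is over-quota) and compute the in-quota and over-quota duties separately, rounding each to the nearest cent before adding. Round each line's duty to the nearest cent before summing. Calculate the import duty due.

$4,880.86

Line 1 (2547.42.84, Casune, 3,329 units, $42,677.78):
Code 2547.42.84 is under a tariff-rate quota (threshold 2,008 units). In-quota: 2,008 units at 3.5%; over-quota: 1,321 units at 21%.
Pro-rata value split: in-quota = $42,677.78 × 2,008/3,329 = $25,742.56; over-quota = $42,677.78 − $25,742.56 = $16,935.22.
In-quota duty = $25,742.56 × 3.5% = $900.99. Over-quota duty = $16,935.22 × 21% = $3,556.40.
Line duty = $900.99 + $3,556.40 = $4,457.39.
Line 2 (6528.75.73, Drenena, 2,951 units, $42,346.85):
Base rate for 6528.75.73 is 2%.
Origin Drenena qualifies under the Lorius–Drenena agreement and 6528.75.73 is covered: preferential rate 1% applies instead.
Duty = $42,346.85 × 1% = $423.47.
Line 3 (4224.71.98, Drenena, 1,168 units, $82,460.80):
Base rate for 4224.71.98 is $3.23/unit.
Origin Drenena qualifies under the Lorius–Drenena agreement and 4224.71.98 is covered: preferential rate Free applies instead.
The additional-duty order on 4224.71.98 targets Bralos, not Drenena; it does not apply.
Duty = $82,460.80 × 0% = $0.00.
Total = $4,457.39 + $423.47 + $0.00 = $4,880.86.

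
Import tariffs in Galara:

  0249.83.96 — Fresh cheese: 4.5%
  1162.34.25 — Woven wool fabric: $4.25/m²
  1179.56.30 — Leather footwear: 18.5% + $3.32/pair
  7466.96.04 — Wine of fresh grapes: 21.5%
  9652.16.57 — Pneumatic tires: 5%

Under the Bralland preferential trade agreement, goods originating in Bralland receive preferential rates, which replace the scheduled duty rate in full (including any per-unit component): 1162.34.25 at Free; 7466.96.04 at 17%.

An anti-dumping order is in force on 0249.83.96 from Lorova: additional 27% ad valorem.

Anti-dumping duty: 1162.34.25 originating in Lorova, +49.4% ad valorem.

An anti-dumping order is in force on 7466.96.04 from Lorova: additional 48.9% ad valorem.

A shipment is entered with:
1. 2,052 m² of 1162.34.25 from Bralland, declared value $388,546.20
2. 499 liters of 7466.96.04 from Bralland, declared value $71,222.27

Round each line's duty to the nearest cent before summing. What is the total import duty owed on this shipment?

$12,107.79

Line 1 (1162.34.25, Bralland, 2,052 m², $388,546.20):
Base rate for 1162.34.25 is $4.25/m².
Origin Bralland qualifies under the Galara–Bralland agreement and 1162.34.25 is covered: preferential rate Free applies instead.
The additional-duty order on 1162.34.25 targets Lorova, not Bralland; it does not apply.
Duty = $388,546.20 × 0% = $0.00.
Line 2 (7466.96.04, Bralland, 499 liters, $71,222.27):
Base rate for 7466.96.04 is 21.5%.
Origin Bralland qualifies under the Galara–Bralland agreement and 7466.96.04 is covered: preferential rate 17% applies instead.
The additional-duty order on 7466.96.04 targets Lorova, not Bralland; it does not apply.
Duty = $71,222.27 × 17% = $12,107.79.
Total = $0.00 + $12,107.79 = $12,107.79.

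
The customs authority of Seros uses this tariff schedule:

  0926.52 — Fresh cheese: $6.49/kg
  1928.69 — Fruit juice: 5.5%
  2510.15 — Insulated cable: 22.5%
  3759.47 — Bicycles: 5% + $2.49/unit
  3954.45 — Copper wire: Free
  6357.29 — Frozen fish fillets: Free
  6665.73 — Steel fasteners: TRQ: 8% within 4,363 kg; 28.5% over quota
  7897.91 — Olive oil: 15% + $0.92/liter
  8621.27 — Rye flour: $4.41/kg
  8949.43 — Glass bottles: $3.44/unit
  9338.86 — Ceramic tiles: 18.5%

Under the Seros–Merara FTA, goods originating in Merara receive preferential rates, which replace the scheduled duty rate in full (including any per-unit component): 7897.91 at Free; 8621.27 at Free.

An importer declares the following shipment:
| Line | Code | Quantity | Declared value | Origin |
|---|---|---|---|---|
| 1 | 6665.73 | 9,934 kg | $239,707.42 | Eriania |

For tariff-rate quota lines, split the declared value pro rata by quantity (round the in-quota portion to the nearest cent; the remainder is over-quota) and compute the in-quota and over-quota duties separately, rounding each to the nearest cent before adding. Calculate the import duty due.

Line 1 (6665.73, Eriania, 9,934 kg, $239,707.42):
Code 6665.73 is under a tariff-rate quota (threshold 4,363 kg). In-quota: 4,363 kg at 8%; over-quota: 5,571 kg at 28.5%.
Pro-rata value split: in-quota = $239,707.42 × 4,363/9,934 = $105,279.19; over-quota = $239,707.42 − $105,279.19 = $134,428.23.
In-quota duty = $105,279.19 × 8% = $8,422.34. Over-quota duty = $134,428.23 × 28.5% = $38,312.05.
Line duty = $8,422.34 + $38,312.05 = $46,734.39.

$46,734.39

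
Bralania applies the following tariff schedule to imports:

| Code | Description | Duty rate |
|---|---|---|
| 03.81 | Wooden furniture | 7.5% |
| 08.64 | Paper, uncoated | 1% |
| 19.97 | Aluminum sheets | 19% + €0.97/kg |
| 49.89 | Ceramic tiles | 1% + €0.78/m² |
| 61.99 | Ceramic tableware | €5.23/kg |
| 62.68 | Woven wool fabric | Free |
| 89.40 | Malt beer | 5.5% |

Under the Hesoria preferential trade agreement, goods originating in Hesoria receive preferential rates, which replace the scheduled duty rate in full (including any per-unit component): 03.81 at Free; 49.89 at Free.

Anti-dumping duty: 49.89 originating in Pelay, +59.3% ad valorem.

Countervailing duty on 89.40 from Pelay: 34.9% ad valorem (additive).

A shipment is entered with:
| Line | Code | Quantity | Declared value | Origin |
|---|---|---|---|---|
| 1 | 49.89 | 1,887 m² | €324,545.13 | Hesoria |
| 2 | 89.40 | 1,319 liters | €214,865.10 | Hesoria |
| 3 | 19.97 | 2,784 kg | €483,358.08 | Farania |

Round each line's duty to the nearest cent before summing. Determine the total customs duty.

Line 1 (49.89, Hesoria, 1,887 m², €324,545.13):
Base rate for 49.89 is 1% + €0.78/m².
Origin Hesoria qualifies under the Bralania–Hesoria agreement and 49.89 is covered: preferential rate Free applies instead.
The additional-duty order on 49.89 targets Pelay, not Hesoria; it does not apply.
Duty = €324,545.13 × 0% = €0.00.
Line 2 (89.40, Hesoria, 1,319 liters, €214,865.10):
Base rate for 89.40 is 5.5%.
Origin Hesoria is the FTA partner but 89.40 is not on the preference list; base rate stands.
The additional-duty order on 89.40 targets Pelay, not Hesoria; it does not apply.
Duty = €214,865.10 × 5.5% = €11,817.58.
Line 3 (19.97, Farania, 2,784 kg, €483,358.08):
Base rate for 19.97 is 19% + €0.97/kg.
Duty = €483,358.08 × 19% + 2,784 × €0.97 = €94,538.52.
Total = €0.00 + €11,817.58 + €94,538.52 = €106,356.10.

€106,356.10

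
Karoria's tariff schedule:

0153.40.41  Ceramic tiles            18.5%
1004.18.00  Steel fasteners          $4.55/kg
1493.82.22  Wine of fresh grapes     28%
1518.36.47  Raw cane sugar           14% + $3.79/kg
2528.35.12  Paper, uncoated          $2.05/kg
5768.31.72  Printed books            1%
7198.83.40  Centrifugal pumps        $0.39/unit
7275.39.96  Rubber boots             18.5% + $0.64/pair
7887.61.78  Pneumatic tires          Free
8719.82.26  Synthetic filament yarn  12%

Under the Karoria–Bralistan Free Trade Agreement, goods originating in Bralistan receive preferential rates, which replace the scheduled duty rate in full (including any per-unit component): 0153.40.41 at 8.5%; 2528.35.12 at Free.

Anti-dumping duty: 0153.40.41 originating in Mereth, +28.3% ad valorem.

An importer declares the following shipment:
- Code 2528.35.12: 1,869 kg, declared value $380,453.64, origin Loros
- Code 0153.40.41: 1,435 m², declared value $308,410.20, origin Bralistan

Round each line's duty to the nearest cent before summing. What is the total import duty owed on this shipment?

$30,046.32

Line 1 (2528.35.12, Loros, 1,869 kg, $380,453.64):
Base rate for 2528.35.12 is $2.05/kg.
2528.35.12 has an FTA preferential rate, but origin Loros is not Bralistan; base rate stands.
Duty = 1,869 × $2.05 = $3,831.45.
Line 2 (0153.40.41, Bralistan, 1,435 m², $308,410.20):
Base rate for 0153.40.41 is 18.5%.
Origin Bralistan qualifies under the Karoria–Bralistan agreement and 0153.40.41 is covered: preferential rate 8.5% applies instead.
The additional-duty order on 0153.40.41 targets Mereth, not Bralistan; it does not apply.
Duty = $308,410.20 × 8.5% = $26,214.87.
Total = $3,831.45 + $26,214.87 = $30,046.32.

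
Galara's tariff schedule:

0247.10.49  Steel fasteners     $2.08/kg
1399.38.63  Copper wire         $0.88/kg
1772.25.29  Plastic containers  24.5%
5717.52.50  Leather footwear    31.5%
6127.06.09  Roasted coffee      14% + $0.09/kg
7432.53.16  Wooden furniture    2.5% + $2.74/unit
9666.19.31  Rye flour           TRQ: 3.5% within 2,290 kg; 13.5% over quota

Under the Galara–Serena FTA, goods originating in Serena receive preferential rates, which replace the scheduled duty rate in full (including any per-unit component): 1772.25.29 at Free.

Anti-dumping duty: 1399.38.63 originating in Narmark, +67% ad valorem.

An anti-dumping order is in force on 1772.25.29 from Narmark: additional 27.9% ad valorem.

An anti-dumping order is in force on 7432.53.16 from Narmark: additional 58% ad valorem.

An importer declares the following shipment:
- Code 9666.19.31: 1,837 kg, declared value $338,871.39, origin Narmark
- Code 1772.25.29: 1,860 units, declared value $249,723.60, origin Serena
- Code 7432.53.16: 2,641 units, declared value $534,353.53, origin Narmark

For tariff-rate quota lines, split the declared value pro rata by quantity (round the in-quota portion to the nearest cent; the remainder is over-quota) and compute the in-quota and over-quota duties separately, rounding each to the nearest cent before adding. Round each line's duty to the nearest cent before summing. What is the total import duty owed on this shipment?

$342,380.73

Line 1 (9666.19.31, Narmark, 1,837 kg, $338,871.39):
Code 9666.19.31 is under a tariff-rate quota (threshold 2,290 kg). Quantity 1,837 kg is within the quota, so the in-quota rate 3.5% applies to the full value.
Duty = $338,871.39 × 3.5% = $11,860.50.
Line 2 (1772.25.29, Serena, 1,860 units, $249,723.60):
Base rate for 1772.25.29 is 24.5%.
Origin Serena qualifies under the Galara–Serena agreement and 1772.25.29 is covered: preferential rate Free applies instead.
The additional-duty order on 1772.25.29 targets Narmark, not Serena; it does not apply.
Duty = $249,723.60 × 0% = $0.00.
Line 3 (7432.53.16, Narmark, 2,641 units, $534,353.53):
Base rate for 7432.53.16 is 2.5% + $2.74/unit.
Additional duty on 7432.53.16 from Narmark: +58%. Applied ad valorem rate: 2.5% + 58% = 60.5%.
Duty = $534,353.53 × 60.5% + 2,641 × $2.74 = $330,520.23.
Total = $11,860.50 + $0.00 + $330,520.23 = $342,380.73.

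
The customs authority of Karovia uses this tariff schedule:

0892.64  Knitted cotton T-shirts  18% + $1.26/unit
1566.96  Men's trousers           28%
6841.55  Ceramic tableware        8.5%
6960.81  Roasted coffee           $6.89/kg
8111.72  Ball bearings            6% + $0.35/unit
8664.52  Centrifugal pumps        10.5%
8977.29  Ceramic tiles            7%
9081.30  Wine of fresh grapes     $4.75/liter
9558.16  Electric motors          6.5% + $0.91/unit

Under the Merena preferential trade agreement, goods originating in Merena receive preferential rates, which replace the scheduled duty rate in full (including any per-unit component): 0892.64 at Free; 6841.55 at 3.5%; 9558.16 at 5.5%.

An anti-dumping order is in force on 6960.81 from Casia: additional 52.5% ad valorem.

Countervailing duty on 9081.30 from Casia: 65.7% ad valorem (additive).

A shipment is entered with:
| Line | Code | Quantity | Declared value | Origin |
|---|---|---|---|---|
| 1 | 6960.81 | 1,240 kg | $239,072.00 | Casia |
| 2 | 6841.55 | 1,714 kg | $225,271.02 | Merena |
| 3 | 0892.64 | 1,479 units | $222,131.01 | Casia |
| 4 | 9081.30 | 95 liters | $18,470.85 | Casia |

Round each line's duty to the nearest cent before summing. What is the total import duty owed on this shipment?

$196,374.61

Line 1 (6960.81, Casia, 1,240 kg, $239,072.00):
Base rate for 6960.81 is $6.89/kg.
Additional duty on 6960.81 from Casia: +52.5% ad valorem. Applied ad valorem rate = 52.5%.
Duty = $239,072.00 × 52.5% + 1,240 × $6.89 = $134,056.40.
Line 2 (6841.55, Merena, 1,714 kg, $225,271.02):
Base rate for 6841.55 is 8.5%.
Origin Merena qualifies under the Karovia–Merena agreement and 6841.55 is covered: preferential rate 3.5% applies instead.
Duty = $225,271.02 × 3.5% = $7,884.49.
Line 3 (0892.64, Casia, 1,479 units, $222,131.01):
Base rate for 0892.64 is 18% + $1.26/unit.
0892.64 has an FTA preferential rate, but origin Casia is not Merena; base rate stands.
Duty = $222,131.01 × 18% + 1,479 × $1.26 = $41,847.12.
Line 4 (9081.30, Casia, 95 liters, $18,470.85):
Base rate for 9081.30 is $4.75/liter.
Additional duty on 9081.30 from Casia: +65.7% ad valorem. Applied ad valorem rate = 65.7%.
Duty = $18,470.85 × 65.7% + 95 × $4.75 = $12,586.60.
Total = $134,056.40 + $7,884.49 + $41,847.12 + $12,586.60 = $196,374.61.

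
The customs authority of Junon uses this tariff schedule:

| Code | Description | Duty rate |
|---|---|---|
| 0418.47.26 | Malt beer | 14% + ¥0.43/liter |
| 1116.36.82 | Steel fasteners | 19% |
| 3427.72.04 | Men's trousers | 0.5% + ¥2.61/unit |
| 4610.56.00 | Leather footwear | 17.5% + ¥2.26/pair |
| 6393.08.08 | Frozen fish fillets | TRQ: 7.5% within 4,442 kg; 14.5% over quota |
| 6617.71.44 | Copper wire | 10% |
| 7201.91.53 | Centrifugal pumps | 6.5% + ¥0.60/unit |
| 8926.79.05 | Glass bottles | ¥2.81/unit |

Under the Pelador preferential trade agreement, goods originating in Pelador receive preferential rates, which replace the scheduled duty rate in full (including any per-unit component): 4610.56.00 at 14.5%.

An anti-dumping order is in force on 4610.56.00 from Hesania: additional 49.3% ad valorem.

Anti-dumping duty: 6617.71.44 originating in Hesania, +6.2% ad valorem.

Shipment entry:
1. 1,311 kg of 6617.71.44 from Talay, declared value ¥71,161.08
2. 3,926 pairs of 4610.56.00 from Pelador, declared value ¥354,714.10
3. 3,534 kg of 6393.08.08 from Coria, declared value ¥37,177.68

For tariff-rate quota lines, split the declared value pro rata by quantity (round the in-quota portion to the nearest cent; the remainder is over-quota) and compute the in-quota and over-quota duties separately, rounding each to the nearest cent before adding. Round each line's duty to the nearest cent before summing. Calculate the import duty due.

¥61,337.98

Line 1 (6617.71.44, Talay, 1,311 kg, ¥71,161.08):
Base rate for 6617.71.44 is 10%.
The additional-duty order on 6617.71.44 targets Hesania, not Talay; it does not apply.
Duty = ¥71,161.08 × 10% = ¥7,116.11.
Line 2 (4610.56.00, Pelador, 3,926 pairs, ¥354,714.10):
Base rate for 4610.56.00 is 17.5% + ¥2.26/pair.
Origin Pelador qualifies under the Junon–Pelador agreement and 4610.56.00 is covered: preferential rate 14.5% applies instead.
The additional-duty order on 4610.56.00 targets Hesania, not Pelador; it does not apply.
Duty = ¥354,714.10 × 14.5% = ¥51,433.54.
Line 3 (6393.08.08, Coria, 3,534 kg, ¥37,177.68):
Code 6393.08.08 is under a tariff-rate quota (threshold 4,442 kg). Quantity 3,534 kg is within the quota, so the in-quota rate 7.5% applies to the full value.
Duty = ¥37,177.68 × 7.5% = ¥2,788.33.
Total = ¥7,116.11 + ¥51,433.54 + ¥2,788.33 = ¥61,337.98.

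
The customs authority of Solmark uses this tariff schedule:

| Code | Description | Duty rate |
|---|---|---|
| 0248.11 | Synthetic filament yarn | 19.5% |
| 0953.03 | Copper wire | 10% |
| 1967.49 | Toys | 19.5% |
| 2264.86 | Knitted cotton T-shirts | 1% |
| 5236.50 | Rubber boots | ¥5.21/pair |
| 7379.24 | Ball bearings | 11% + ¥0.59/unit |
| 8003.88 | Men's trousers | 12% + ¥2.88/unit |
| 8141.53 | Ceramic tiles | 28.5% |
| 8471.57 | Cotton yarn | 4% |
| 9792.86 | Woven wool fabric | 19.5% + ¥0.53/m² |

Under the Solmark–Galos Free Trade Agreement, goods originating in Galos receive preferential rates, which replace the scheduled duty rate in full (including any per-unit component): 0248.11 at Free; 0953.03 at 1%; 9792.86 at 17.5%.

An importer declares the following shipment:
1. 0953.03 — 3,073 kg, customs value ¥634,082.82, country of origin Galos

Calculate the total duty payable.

Line 1 (0953.03, Galos, 3,073 kg, ¥634,082.82):
Base rate for 0953.03 is 10%.
Origin Galos qualifies under the Solmark–Galos agreement and 0953.03 is covered: preferential rate 1% applies instead.
Duty = ¥634,082.82 × 1% = ¥6,340.83.

¥6,340.83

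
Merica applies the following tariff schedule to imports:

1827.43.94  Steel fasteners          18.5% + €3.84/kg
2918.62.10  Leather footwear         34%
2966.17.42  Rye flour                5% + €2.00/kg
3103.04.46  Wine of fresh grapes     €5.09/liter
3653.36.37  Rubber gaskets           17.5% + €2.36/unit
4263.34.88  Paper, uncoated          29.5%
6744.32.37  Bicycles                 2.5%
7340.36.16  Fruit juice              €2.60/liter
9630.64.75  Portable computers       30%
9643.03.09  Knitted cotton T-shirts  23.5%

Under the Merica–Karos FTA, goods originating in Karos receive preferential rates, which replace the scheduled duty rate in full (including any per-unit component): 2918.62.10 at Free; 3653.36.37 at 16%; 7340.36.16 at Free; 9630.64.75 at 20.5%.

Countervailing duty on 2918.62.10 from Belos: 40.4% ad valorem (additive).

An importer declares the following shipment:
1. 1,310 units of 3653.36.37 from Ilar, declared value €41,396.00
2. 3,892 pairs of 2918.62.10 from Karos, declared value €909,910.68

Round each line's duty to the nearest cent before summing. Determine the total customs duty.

€10,335.90

Line 1 (3653.36.37, Ilar, 1,310 units, €41,396.00):
Base rate for 3653.36.37 is 17.5% + €2.36/unit.
3653.36.37 has an FTA preferential rate, but origin Ilar is not Karos; base rate stands.
Duty = €41,396.00 × 17.5% + 1,310 × €2.36 = €10,335.90.
Line 2 (2918.62.10, Karos, 3,892 pairs, €909,910.68):
Base rate for 2918.62.10 is 34%.
Origin Karos qualifies under the Merica–Karos agreement and 2918.62.10 is covered: preferential rate Free applies instead.
The additional-duty order on 2918.62.10 targets Belos, not Karos; it does not apply.
Duty = €909,910.68 × 0% = €0.00.
Total = €10,335.90 + €0.00 = €10,335.90.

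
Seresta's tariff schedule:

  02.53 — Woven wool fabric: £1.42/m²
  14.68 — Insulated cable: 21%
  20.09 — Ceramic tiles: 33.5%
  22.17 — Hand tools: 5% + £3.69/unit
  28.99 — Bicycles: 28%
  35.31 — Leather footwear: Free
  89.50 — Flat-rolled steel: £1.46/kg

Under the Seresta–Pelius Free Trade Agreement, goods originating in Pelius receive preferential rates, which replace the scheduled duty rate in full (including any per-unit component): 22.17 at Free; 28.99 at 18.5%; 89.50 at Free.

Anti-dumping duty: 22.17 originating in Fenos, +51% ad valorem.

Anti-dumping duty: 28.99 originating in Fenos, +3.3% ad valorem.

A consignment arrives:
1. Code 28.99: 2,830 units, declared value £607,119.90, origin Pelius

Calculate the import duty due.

£112,317.18

Line 1 (28.99, Pelius, 2,830 units, £607,119.90):
Base rate for 28.99 is 28%.
Origin Pelius qualifies under the Seresta–Pelius agreement and 28.99 is covered: preferential rate 18.5% applies instead.
The additional-duty order on 28.99 targets Fenos, not Pelius; it does not apply.
Duty = £607,119.90 × 18.5% = £112,317.18.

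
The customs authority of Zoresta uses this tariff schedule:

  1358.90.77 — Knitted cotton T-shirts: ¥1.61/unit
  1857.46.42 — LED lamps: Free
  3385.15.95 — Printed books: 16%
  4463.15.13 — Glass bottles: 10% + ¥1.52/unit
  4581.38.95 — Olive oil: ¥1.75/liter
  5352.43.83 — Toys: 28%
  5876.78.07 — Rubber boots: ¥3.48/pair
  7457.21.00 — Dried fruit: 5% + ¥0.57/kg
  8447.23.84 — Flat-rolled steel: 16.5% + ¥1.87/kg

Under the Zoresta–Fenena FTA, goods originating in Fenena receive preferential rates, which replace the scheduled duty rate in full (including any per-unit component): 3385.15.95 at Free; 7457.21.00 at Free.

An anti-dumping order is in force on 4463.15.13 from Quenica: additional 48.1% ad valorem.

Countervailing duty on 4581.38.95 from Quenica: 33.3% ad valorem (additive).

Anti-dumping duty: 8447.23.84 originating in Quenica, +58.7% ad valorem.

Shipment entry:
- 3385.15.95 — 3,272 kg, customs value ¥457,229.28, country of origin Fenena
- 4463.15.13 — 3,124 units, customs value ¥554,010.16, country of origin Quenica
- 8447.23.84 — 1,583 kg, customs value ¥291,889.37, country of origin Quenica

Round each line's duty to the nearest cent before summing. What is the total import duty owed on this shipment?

Line 1 (3385.15.95, Fenena, 3,272 kg, ¥457,229.28):
Base rate for 3385.15.95 is 16%.
Origin Fenena qualifies under the Zoresta–Fenena agreement and 3385.15.95 is covered: preferential rate Free applies instead.
Duty = ¥457,229.28 × 0% = ¥0.00.
Line 2 (4463.15.13, Quenica, 3,124 units, ¥554,010.16):
Base rate for 4463.15.13 is 10% + ¥1.52/unit.
Additional duty on 4463.15.13 from Quenica: +48.1%. Applied ad valorem rate: 10% + 48.1% = 58.1%.
Duty = ¥554,010.16 × 58.1% + 3,124 × ¥1.52 = ¥326,628.38.
Line 3 (8447.23.84, Quenica, 1,583 kg, ¥291,889.37):
Base rate for 8447.23.84 is 16.5% + ¥1.87/kg.
Additional duty on 8447.23.84 from Quenica: +58.7%. Applied ad valorem rate: 16.5% + 58.7% = 75.2%.
Duty = ¥291,889.37 × 75.2% + 1,583 × ¥1.87 = ¥222,461.02.
Total = ¥0.00 + ¥326,628.38 + ¥222,461.02 = ¥549,089.40.

¥549,089.40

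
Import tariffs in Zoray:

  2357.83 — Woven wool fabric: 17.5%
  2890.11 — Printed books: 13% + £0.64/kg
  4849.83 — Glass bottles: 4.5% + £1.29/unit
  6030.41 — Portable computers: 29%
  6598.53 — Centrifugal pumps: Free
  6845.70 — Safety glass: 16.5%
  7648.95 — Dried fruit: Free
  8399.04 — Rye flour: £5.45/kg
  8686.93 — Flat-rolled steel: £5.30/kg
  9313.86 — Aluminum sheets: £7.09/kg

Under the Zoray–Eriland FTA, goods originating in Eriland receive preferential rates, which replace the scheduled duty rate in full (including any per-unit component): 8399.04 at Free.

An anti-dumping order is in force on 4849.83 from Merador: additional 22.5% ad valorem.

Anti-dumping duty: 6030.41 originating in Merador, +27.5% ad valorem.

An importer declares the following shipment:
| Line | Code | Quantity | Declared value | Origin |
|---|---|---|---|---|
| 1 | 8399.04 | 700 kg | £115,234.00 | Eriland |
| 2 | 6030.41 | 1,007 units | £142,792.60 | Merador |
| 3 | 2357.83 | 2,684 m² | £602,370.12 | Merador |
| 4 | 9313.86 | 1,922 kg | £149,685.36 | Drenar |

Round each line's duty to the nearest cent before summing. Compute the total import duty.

£199,719.57

Line 1 (8399.04, Eriland, 700 kg, £115,234.00):
Base rate for 8399.04 is £5.45/kg.
Origin Eriland qualifies under the Zoray–Eriland agreement and 8399.04 is covered: preferential rate Free applies instead.
Duty = £115,234.00 × 0% = £0.00.
Line 2 (6030.41, Merador, 1,007 units, £142,792.60):
Base rate for 6030.41 is 29%.
Additional duty on 6030.41 from Merador: +27.5%. Applied ad valorem rate: 29% + 27.5% = 56.5%.
Duty = £142,792.60 × 56.5% = £80,677.82.
Line 3 (2357.83, Merador, 2,684 m², £602,370.12):
Base rate for 2357.83 is 17.5%.
Duty = £602,370.12 × 17.5% = £105,414.77.
Line 4 (9313.86, Drenar, 1,922 kg, £149,685.36):
Base rate for 9313.86 is £7.09/kg.
Duty = 1,922 × £7.09 = £13,626.98.
Total = £0.00 + £80,677.82 + £105,414.77 + £13,626.98 = £199,719.57.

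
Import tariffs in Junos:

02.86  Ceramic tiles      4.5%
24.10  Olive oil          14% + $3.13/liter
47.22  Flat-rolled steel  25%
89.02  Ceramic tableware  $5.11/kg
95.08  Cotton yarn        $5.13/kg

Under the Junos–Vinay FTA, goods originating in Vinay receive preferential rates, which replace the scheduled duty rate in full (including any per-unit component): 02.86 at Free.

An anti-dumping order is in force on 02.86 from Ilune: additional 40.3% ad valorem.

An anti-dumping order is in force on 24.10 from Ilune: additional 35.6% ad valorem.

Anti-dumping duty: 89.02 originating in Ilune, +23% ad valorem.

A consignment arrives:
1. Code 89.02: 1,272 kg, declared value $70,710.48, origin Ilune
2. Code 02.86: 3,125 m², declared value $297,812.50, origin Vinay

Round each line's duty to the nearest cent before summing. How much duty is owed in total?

$22,763.33

Line 1 (89.02, Ilune, 1,272 kg, $70,710.48):
Base rate for 89.02 is $5.11/kg.
Additional duty on 89.02 from Ilune: +23% ad valorem. Applied ad valorem rate = 23%.
Duty = $70,710.48 × 23% + 1,272 × $5.11 = $22,763.33.
Line 2 (02.86, Vinay, 3,125 m², $297,812.50):
Base rate for 02.86 is 4.5%.
Origin Vinay qualifies under the Junos–Vinay agreement and 02.86 is covered: preferential rate Free applies instead.
The additional-duty order on 02.86 targets Ilune, not Vinay; it does not apply.
Duty = $297,812.50 × 0% = $0.00.
Total = $22,763.33 + $0.00 = $22,763.33.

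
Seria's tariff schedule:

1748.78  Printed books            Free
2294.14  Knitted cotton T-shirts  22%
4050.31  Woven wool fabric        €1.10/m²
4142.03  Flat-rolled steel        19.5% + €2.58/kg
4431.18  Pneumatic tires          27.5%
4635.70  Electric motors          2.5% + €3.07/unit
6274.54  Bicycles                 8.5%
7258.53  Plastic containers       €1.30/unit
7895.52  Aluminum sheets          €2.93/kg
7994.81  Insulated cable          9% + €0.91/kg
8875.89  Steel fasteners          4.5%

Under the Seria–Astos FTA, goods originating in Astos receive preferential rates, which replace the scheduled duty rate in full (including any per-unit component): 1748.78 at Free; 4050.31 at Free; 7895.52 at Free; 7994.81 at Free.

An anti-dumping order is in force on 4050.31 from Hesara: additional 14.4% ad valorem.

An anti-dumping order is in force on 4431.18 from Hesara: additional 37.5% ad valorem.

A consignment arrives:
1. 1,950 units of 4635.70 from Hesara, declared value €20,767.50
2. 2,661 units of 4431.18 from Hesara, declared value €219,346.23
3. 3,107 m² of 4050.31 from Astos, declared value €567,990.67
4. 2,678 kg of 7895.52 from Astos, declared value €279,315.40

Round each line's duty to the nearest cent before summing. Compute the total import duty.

€149,080.74

Line 1 (4635.70, Hesara, 1,950 units, €20,767.50):
Base rate for 4635.70 is 2.5% + €3.07/unit.
Duty = €20,767.50 × 2.5% + 1,950 × €3.07 = €6,505.69.
Line 2 (4431.18, Hesara, 2,661 units, €219,346.23):
Base rate for 4431.18 is 27.5%.
Additional duty on 4431.18 from Hesara: +37.5%. Applied ad valorem rate: 27.5% + 37.5% = 65%.
Duty = €219,346.23 × 65% = €142,575.05.
Line 3 (4050.31, Astos, 3,107 m², €567,990.67):
Base rate for 4050.31 is €1.10/m².
Origin Astos qualifies under the Seria–Astos agreement and 4050.31 is covered: preferential rate Free applies instead.
The additional-duty order on 4050.31 targets Hesara, not Astos; it does not apply.
Duty = €567,990.67 × 0% = €0.00.
Line 4 (7895.52, Astos, 2,678 kg, €279,315.40):
Base rate for 7895.52 is €2.93/kg.
Origin Astos qualifies under the Seria–Astos agreement and 7895.52 is covered: preferential rate Free applies instead.
Duty = €279,315.40 × 0% = €0.00.
Total = €6,505.69 + €142,575.05 + €0.00 + €0.00 = €149,080.74.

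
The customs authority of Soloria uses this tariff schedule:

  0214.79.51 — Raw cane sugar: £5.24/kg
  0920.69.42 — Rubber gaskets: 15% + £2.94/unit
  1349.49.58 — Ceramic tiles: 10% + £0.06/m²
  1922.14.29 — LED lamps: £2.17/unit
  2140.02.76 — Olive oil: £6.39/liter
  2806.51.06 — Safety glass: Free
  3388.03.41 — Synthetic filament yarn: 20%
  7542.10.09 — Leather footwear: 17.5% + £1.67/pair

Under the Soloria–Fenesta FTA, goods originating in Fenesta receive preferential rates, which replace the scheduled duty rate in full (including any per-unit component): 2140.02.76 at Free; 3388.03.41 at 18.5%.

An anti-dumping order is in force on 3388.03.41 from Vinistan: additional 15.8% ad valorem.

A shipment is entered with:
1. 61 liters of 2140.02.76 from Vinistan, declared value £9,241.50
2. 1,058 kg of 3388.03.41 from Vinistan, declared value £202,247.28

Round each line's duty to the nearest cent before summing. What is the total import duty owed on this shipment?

£72,794.32

Line 1 (2140.02.76, Vinistan, 61 liters, £9,241.50):
Base rate for 2140.02.76 is £6.39/liter.
2140.02.76 has an FTA preferential rate, but origin Vinistan is not Fenesta; base rate stands.
Duty = 61 × £6.39 = £389.79.
Line 2 (3388.03.41, Vinistan, 1,058 kg, £202,247.28):
Base rate for 3388.03.41 is 20%.
3388.03.41 has an FTA preferential rate, but origin Vinistan is not Fenesta; base rate stands.
Additional duty on 3388.03.41 from Vinistan: +15.8%. Applied ad valorem rate: 20% + 15.8% = 35.8%.
Duty = £202,247.28 × 35.8% = £72,404.53.
Total = £389.79 + £72,404.53 = £72,794.32.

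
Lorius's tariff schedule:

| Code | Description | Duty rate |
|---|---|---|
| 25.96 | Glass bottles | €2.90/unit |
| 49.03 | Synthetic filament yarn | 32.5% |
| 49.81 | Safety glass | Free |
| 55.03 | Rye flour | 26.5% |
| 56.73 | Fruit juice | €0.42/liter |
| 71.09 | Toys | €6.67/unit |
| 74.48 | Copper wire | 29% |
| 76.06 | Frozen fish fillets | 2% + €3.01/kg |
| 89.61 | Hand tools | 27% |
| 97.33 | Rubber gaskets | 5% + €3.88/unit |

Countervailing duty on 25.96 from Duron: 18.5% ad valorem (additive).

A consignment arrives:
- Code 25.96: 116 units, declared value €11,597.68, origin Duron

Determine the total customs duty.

Line 1 (25.96, Duron, 116 units, €11,597.68):
Base rate for 25.96 is €2.90/unit.
Additional duty on 25.96 from Duron: +18.5% ad valorem. Applied ad valorem rate = 18.5%.
Duty = €11,597.68 × 18.5% + 116 × €2.90 = €2,481.97.

€2,481.97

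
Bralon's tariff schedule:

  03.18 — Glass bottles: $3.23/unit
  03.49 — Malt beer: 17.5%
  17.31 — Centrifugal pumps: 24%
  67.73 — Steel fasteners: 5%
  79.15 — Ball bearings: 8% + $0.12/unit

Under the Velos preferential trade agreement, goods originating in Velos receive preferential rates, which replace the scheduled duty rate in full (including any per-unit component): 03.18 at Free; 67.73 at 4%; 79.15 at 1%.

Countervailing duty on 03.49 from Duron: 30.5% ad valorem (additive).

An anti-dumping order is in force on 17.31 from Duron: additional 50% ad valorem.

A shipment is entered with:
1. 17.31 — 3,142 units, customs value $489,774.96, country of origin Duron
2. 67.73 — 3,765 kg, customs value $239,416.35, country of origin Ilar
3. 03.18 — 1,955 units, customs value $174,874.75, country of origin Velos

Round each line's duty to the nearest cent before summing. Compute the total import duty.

Line 1 (17.31, Duron, 3,142 units, $489,774.96):
Base rate for 17.31 is 24%.
Additional duty on 17.31 from Duron: +50%. Applied ad valorem rate: 24% + 50% = 74%.
Duty = $489,774.96 × 74% = $362,433.47.
Line 2 (67.73, Ilar, 3,765 kg, $239,416.35):
Base rate for 67.73 is 5%.
67.73 has an FTA preferential rate, but origin Ilar is not Velos; base rate stands.
Duty = $239,416.35 × 5% = $11,970.82.
Line 3 (03.18, Velos, 1,955 units, $174,874.75):
Base rate for 03.18 is $3.23/unit.
Origin Velos qualifies under the Bralon–Velos agreement and 03.18 is covered: preferential rate Free applies instead.
Duty = $174,874.75 × 0% = $0.00.
Total = $362,433.47 + $11,970.82 + $0.00 = $374,404.29.

$374,404.29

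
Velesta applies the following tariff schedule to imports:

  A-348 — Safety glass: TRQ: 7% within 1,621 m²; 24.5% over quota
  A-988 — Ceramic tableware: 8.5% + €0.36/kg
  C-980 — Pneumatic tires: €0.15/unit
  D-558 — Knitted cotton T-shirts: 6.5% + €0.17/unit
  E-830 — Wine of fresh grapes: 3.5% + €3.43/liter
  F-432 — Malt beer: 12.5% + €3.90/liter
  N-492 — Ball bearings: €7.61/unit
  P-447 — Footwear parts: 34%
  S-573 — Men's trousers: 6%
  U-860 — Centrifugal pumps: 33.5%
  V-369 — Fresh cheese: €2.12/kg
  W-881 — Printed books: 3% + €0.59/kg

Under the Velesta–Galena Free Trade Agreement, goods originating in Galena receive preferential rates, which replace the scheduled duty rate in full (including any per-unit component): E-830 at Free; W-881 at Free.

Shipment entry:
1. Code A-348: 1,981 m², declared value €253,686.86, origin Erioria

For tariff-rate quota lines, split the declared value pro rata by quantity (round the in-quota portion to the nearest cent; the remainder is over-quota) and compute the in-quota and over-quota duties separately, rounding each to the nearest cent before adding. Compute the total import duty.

€25,825.86

Line 1 (A-348, Erioria, 1,981 m², €253,686.86):
Code A-348 is under a tariff-rate quota (threshold 1,621 m²). In-quota: 1,621 m² at 7%; over-quota: 360 m² at 24.5%.
Pro-rata value split: in-quota = €253,686.86 × 1,621/1,981 = €207,585.26; over-quota = €253,686.86 − €207,585.26 = €46,101.60.
In-quota duty = €207,585.26 × 7% = €14,530.97. Over-quota duty = €46,101.60 × 24.5% = €11,294.89.
Line duty = €14,530.97 + €11,294.89 = €25,825.86.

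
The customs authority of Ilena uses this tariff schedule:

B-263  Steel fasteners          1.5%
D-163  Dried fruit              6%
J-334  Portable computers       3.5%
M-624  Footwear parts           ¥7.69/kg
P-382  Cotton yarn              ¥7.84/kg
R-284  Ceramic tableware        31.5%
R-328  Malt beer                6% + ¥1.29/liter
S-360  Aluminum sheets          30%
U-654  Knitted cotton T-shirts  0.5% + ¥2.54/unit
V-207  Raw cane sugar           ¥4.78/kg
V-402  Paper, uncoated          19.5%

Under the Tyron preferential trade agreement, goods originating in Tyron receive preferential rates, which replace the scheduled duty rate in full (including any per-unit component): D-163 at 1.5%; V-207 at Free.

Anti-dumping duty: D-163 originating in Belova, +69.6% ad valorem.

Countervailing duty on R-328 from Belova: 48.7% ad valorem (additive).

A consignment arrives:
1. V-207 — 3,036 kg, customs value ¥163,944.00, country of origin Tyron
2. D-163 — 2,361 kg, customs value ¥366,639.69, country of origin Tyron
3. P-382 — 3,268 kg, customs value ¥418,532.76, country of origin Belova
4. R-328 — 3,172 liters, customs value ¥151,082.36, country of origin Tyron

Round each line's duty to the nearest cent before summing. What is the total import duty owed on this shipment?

Line 1 (V-207, Tyron, 3,036 kg, ¥163,944.00):
Base rate for V-207 is ¥4.78/kg.
Origin Tyron qualifies under the Ilena–Tyron agreement and V-207 is covered: preferential rate Free applies instead.
Duty = ¥163,944.00 × 0% = ¥0.00.
Line 2 (D-163, Tyron, 2,361 kg, ¥366,639.69):
Base rate for D-163 is 6%.
Origin Tyron qualifies under the Ilena–Tyron agreement and D-163 is covered: preferential rate 1.5% applies instead.
The additional-duty order on D-163 targets Belova, not Tyron; it does not apply.
Duty = ¥366,639.69 × 1.5% = ¥5,499.60.
Line 3 (P-382, Belova, 3,268 kg, ¥418,532.76):
Base rate for P-382 is ¥7.84/kg.
Duty = 3,268 × ¥7.84 = ¥25,621.12.
Line 4 (R-328, Tyron, 3,172 liters, ¥151,082.36):
Base rate for R-328 is 6% + ¥1.29/liter.
Origin Tyron is the FTA partner but R-328 is not on the preference list; base rate stands.
The additional-duty order on R-328 targets Belova, not Tyron; it does not apply.
Duty = ¥151,082.36 × 6% + 3,172 × ¥1.29 = ¥13,156.82.
Total = ¥0.00 + ¥5,499.60 + ¥25,621.12 + ¥13,156.82 = ¥44,277.54.

¥44,277.54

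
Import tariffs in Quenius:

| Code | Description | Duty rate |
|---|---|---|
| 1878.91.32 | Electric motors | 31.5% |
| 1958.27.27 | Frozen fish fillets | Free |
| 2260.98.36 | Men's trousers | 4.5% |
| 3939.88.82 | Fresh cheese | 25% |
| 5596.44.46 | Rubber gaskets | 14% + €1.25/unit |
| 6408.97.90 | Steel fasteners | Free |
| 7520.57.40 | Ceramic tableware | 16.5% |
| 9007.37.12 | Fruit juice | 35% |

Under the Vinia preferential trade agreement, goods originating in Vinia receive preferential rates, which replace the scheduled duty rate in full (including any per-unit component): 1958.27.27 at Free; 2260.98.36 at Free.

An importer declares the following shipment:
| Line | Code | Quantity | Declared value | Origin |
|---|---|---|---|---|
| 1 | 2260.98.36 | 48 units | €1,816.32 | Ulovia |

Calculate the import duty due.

Line 1 (2260.98.36, Ulovia, 48 units, €1,816.32):
Base rate for 2260.98.36 is 4.5%.
2260.98.36 has an FTA preferential rate, but origin Ulovia is not Vinia; base rate stands.
Duty = €1,816.32 × 4.5% = €81.73.

€81.73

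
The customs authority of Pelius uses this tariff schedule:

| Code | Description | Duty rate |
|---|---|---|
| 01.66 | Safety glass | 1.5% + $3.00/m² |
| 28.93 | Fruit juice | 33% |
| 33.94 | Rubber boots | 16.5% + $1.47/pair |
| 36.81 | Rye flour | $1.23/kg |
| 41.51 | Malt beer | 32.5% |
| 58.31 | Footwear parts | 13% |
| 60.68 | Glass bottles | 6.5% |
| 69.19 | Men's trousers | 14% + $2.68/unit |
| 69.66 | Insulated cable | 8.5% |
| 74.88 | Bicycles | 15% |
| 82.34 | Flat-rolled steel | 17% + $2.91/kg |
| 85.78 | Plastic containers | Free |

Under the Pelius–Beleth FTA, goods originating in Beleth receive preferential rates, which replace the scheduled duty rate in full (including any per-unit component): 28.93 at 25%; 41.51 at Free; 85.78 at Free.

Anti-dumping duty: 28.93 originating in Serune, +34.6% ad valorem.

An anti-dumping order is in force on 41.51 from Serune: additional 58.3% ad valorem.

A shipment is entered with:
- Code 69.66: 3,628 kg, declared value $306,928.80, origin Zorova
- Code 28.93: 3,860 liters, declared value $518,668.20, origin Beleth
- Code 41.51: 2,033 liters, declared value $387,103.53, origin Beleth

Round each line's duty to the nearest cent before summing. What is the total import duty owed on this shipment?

$155,756.00

Line 1 (69.66, Zorova, 3,628 kg, $306,928.80):
Base rate for 69.66 is 8.5%.
Duty = $306,928.80 × 8.5% = $26,088.95.
Line 2 (28.93, Beleth, 3,860 liters, $518,668.20):
Base rate for 28.93 is 33%.
Origin Beleth qualifies under the Pelius–Beleth agreement and 28.93 is covered: preferential rate 25% applies instead.
The additional-duty order on 28.93 targets Serune, not Beleth; it does not apply.
Duty = $518,668.20 × 25% = $129,667.05.
Line 3 (41.51, Beleth, 2,033 liters, $387,103.53):
Base rate for 41.51 is 32.5%.
Origin Beleth qualifies under the Pelius–Beleth agreement and 41.51 is covered: preferential rate Free applies instead.
The additional-duty order on 41.51 targets Serune, not Beleth; it does not apply.
Duty = $387,103.53 × 0% = $0.00.
Total = $26,088.95 + $129,667.05 + $0.00 = $155,756.00.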